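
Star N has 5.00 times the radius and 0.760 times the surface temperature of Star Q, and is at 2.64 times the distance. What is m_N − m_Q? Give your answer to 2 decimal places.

L_N/L_Q = (5.00)²(0.760)⁴ = 8.341.
F_N/F_Q = (L_N/L_Q)/(d_N/d_Q)² = 8.341/6.970 = 1.197.
m_N − m_Q = −2.5 log₁₀(1.197) = -0.19.

-0.19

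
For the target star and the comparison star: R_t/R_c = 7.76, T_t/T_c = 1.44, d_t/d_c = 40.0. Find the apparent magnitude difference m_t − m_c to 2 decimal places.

L_t/L_c = (7.76)²(1.44)⁴ = 258.9.
F_t/F_c = (L_t/L_c)/(d_t/d_c)² = 258.9/1600 = 0.1618.
m_t − m_c = −2.5 log₁₀(0.1618) = 1.98.

1.98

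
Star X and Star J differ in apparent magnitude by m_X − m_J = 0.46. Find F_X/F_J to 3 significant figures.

0.655

F_X/F_J = 10^(−(m_X − m_J)/2.5) = 10^(-0.46/2.5) = 10^-0.184 = 0.6546.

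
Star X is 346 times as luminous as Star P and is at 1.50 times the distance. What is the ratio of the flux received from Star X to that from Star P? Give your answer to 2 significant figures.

1.5×10^2

F = L/(4πd²), so F_X/F_P = (L_X/L_P) / (d_X/d_P)²
= 346 / (1.50)² = 346 / 2.250 = 153.8.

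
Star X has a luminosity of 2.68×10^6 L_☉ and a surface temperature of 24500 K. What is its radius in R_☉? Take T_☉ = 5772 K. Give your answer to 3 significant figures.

90.9 R_☉

R/R_☉ = √(L/L_☉) / (T/T_☉)² = √(2.68×10^6) / (4.245)²
       = 1637 / 18.02 = 90.86.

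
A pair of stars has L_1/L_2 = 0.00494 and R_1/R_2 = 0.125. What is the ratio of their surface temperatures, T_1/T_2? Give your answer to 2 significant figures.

L ∝ R²T⁴ gives T ∝ (L/R²)^(1/4), so
T_1/T_2 = (0.00494 / 0.125²)^(1/4) = (0.3162)^(1/4) = 0.7499.

0.75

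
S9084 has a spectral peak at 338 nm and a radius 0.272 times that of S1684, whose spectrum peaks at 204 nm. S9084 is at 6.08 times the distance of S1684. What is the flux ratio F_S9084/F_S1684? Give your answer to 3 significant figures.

Wien's law: T_S9084/T_S1684 = λ_S1684/λ_S9084 = 204/338 = 0.6036.
L_S9084/L_S1684 = (R_S9084/R_S1684)²(T_S9084/T_S1684)⁴ = (0.272)²(0.6036)⁴ = 0.009817.
F_S9084/F_S1684 = (L_S9084/L_S1684)/(d_S9084/d_S1684)² = 0.009817/(6.08)² = 2.656×10^-4.

2.66×10^-4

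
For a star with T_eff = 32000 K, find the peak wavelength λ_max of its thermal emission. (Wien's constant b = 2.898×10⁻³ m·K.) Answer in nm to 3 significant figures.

λ_max = b/T = 2.898×10⁻³ / 32000 = 9.06×10^-8 m = 90.56 nm.

90.6 nm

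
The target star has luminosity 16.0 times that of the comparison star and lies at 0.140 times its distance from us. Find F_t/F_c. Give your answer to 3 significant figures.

F = L/(4πd²), so F_t/F_c = (L_t/L_c) / (d_t/d_c)²
= 16.0 / (0.140)² = 16.0 / 0.01960 = 816.3.

816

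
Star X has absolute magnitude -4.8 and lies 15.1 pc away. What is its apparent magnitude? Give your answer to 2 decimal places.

m = M + 5 log₁₀(d/10 pc) = -4.8 + 5 log₁₀(15.1/10)
  = -4.8 + 5 × 0.179 = -4.8 + 0.89 = -3.91.

-3.91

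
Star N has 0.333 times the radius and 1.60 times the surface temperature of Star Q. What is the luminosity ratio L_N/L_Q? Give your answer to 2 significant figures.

0.73

From the Stefan–Boltzmann law, L ∝ R²T⁴, so
L_N/L_Q = (R_N/R_Q)² (T_N/T_Q)⁴ = (0.333)² × (1.60)⁴ = 0.1109 × 6.554 = 0.7267.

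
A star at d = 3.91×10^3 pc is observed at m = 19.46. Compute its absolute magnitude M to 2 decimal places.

6.50

M = m − 5 log₁₀(d/10 pc) = 19.46 − 5 log₁₀(3.91×10^3/10)
  = 19.46 − 5 × 2.592 = 19.46 − 12.96 = 6.50.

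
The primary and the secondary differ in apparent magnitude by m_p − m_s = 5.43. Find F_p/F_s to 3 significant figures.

0.00673

F_p/F_s = 10^(−(m_p − m_s)/2.5) = 10^(-5.43/2.5) = 10^-2.172 = 0.006730.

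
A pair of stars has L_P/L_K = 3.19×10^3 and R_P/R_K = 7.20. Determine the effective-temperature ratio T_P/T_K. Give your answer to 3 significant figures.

L ∝ R²T⁴ gives T ∝ (L/R²)^(1/4), so
T_P/T_K = (3.19×10^3 / 7.20²)^(1/4) = (61.54)^(1/4) = 2.801.

2.80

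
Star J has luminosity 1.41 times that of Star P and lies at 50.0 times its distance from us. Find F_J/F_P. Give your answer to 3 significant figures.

F = L/(4πd²), so F_J/F_P = (L_J/L_P) / (d_J/d_P)²
= 1.41 / (50.0)² = 1.41 / 2500 = 5.640×10^-4.

5.64×10^-4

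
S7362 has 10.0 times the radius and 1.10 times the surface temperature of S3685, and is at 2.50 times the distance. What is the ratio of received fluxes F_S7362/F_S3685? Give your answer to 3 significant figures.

L_S7362/L_S3685 = (R_S7362/R_S3685)²(T_S7362/T_S3685)⁴ = (10.0)² × (1.10)⁴ = 146.4.
F_S7362/F_S3685 = (L_S7362/L_S3685)/(d_S7362/d_S3685)² = 146.4 / (2.50)² = 23.43.

23.4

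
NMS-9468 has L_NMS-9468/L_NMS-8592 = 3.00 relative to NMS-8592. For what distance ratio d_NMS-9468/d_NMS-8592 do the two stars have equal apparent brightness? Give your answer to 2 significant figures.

Equal flux requires L_NMS-9468/d_NMS-9468² = L_NMS-8592/d_NMS-8592², so d_NMS-9468/d_NMS-8592 = √(L_NMS-9468/L_NMS-8592)
= √(3.00) = 1.732.

1.7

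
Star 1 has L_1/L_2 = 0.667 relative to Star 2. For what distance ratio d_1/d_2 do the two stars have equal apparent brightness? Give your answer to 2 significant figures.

Equal flux requires L_1/d_1² = L_2/d_2², so d_1/d_2 = √(L_1/L_2)
= √(0.667) = 0.8167.

0.82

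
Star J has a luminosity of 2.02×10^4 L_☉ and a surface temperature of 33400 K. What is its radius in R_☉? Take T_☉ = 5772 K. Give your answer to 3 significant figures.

4.24 R_☉

R/R_☉ = √(L/L_☉) / (T/T_☉)² = √(2.02×10^4) / (5.787)²
       = 142.1 / 33.48 = 4.245.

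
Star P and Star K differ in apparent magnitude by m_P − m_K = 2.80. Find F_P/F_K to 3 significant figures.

F_P/F_K = 10^(−(m_P − m_K)/2.5) = 10^(-2.80/2.5) = 10^-1.120 = 0.07586.

0.0759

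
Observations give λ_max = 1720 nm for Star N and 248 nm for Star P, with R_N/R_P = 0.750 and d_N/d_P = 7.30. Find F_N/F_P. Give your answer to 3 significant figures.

Wien's law: T_N/T_P = λ_P/λ_N = 248/1720 = 0.1442.
L_N/L_P = (R_N/R_P)²(T_N/T_P)⁴ = (0.750)²(0.1442)⁴ = 2.431×10^-4.
F_N/F_P = (L_N/L_P)/(d_N/d_P)² = 2.431×10^-4/(7.30)² = 4.562×10^-6.

4.56×10^-6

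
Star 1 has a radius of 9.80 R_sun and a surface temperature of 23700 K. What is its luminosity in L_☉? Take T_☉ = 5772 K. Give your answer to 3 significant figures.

2.73×10^4 L_☉

L/L_☉ = (R/R_☉)² (T/T_☉)⁴ = (9.80)² × (23700/5772)⁴
       = 96.04 × (4.106)⁴ = 96.04 × 284.2 = 2.730×10^4.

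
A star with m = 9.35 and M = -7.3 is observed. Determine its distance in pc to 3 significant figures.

m − M = 5 log₁₀(d/10 pc)
9.35 − (-7.3) = 16.65 = 5 log₁₀(d/10)
d = 10 × 10^(16.65/5) = 10 × 10^3.330 = 2.138×10^4 pc.

2.14×10^4 pc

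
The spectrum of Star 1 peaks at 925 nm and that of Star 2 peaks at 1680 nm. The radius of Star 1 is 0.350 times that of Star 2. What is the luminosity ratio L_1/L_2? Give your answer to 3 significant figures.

Wien's law gives T ∝ 1/λ_max, so T_1/T_2 = λ_2/λ_1 = 1680/925 = 1.816.
Then L ∝ R²T⁴ gives L_1/L_2 = (0.350)² × (1.816)⁴ = 0.1225 × 10.88 = 1.333.

1.33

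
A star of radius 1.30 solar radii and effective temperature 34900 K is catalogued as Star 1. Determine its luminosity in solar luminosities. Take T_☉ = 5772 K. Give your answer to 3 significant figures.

2.26×10^3 solar luminosities

L/L_☉ = (R/R_☉)² (T/T_☉)⁴ = (1.30)² × (34900/5772)⁴
       = 1.690 × (6.046)⁴ = 1.690 × 1337 = 2259.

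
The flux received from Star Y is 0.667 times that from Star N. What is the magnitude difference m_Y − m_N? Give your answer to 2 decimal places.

m_Y − m_N = −2.5 log₁₀(F_Y/F_N) = −2.5 log₁₀(0.667) = −2.5 × (-0.176) = 0.440.

0.44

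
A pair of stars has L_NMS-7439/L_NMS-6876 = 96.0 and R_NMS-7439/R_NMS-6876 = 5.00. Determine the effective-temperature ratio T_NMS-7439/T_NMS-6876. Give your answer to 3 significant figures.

L ∝ R²T⁴ gives T ∝ (L/R²)^(1/4), so
T_NMS-7439/T_NMS-6876 = (96.0 / 5.00²)^(1/4) = (3.840)^(1/4) = 1.400.

1.40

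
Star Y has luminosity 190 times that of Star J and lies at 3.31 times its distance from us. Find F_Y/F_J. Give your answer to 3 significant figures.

F = L/(4πd²), so F_Y/F_J = (L_Y/L_J) / (d_Y/d_J)²
= 190 / (3.31)² = 190 / 10.96 = 17.34.

17.3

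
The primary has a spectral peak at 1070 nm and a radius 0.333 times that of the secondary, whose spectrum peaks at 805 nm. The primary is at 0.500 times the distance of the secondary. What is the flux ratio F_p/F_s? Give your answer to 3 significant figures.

0.142

Wien's law: T_p/T_s = λ_s/λ_p = 805/1070 = 0.7523.
L_p/L_s = (R_p/R_s)²(T_p/T_s)⁴ = (0.333)²(0.7523)⁴ = 0.03553.
F_p/F_s = (L_p/L_s)/(d_p/d_s)² = 0.03553/(0.500)² = 0.1421.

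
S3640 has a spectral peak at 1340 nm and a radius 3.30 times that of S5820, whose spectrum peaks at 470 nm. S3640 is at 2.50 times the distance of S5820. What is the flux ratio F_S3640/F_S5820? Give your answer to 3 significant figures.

Wien's law: T_S3640/T_S5820 = λ_S5820/λ_S3640 = 470/1340 = 0.3507.
L_S3640/L_S5820 = (R_S3640/R_S5820)²(T_S3640/T_S5820)⁴ = (3.30)²(0.3507)⁴ = 0.1648.
F_S3640/F_S5820 = (L_S3640/L_S5820)/(d_S3640/d_S5820)² = 0.1648/(2.50)² = 0.02637.

0.0264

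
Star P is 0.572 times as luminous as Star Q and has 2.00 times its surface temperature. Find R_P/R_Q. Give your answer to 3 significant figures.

L ∝ R²T⁴ gives R ∝ √L / T², so
R_P/R_Q = √(0.572) / (2.00)² = 0.7563 / 4.000 = 0.1891.

0.189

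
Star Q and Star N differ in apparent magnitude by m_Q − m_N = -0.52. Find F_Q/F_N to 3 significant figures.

1.61

F_Q/F_N = 10^(−(m_Q − m_N)/2.5) = 10^(0.52/2.5) = 10^0.208 = 1.614.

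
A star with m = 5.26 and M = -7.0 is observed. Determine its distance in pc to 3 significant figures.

2.83×10^3 pc

m − M = 5 log₁₀(d/10 pc)
5.26 − (-7.0) = 12.26 = 5 log₁₀(d/10)
d = 10 × 10^(12.26/5) = 10 × 10^2.452 = 2831 pc.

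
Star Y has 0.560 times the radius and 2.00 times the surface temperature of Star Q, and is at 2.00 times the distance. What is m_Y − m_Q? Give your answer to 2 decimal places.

L_Y/L_Q = (0.560)²(2.00)⁴ = 5.018.
F_Y/F_Q = (L_Y/L_Q)/(d_Y/d_Q)² = 5.018/4.000 = 1.254.
m_Y − m_Q = −2.5 log₁₀(1.254) = -0.25.

-0.25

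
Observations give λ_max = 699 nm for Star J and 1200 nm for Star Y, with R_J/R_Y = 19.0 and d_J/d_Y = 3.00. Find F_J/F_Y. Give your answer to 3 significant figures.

Wien's law: T_J/T_Y = λ_Y/λ_J = 1200/699 = 1.717.
L_J/L_Y = (R_J/R_Y)²(T_J/T_Y)⁴ = (19.0)²(1.717)⁴ = 3136.
F_J/F_Y = (L_J/L_Y)/(d_J/d_Y)² = 3136/(3.00)² = 348.4.

348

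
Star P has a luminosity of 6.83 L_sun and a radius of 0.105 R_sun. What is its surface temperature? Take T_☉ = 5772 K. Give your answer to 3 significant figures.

2.88×10^4 K

T/T_☉ = (L/L_☉)^(1/4) / (R/R_☉)^(1/2)
T = 5772 × (6.83)^(1/4) / √(0.105) = 5772 × 1.617 / 0.3240 = 2.880×10^4 K.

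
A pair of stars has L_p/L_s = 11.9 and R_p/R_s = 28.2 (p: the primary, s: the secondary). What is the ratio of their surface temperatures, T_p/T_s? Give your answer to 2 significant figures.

0.35

L ∝ R²T⁴ gives T ∝ (L/R²)^(1/4), so
T_p/T_s = (11.9 / 28.2²)^(1/4) = (0.01496)^(1/4) = 0.3498.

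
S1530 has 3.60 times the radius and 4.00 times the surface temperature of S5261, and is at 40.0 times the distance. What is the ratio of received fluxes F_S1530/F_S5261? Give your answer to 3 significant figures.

2.07

L_S1530/L_S5261 = (R_S1530/R_S5261)²(T_S1530/T_S5261)⁴ = (3.60)² × (4.00)⁴ = 3318.
F_S1530/F_S5261 = (L_S1530/L_S5261)/(d_S1530/d_S5261)² = 3318 / (40.0)² = 2.074.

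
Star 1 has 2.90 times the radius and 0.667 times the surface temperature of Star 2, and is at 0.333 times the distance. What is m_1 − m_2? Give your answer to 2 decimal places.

-2.94

L_1/L_2 = (2.90)²(0.667)⁴ = 1.665.
F_1/F_2 = (L_1/L_2)/(d_1/d_2)² = 1.665/0.1109 = 15.01.
m_1 − m_2 = −2.5 log₁₀(15.01) = -2.94.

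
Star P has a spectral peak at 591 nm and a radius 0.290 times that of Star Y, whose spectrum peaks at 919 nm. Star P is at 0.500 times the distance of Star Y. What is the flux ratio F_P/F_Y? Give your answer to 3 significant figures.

Wien's law: T_P/T_Y = λ_Y/λ_P = 919/591 = 1.555.
L_P/L_Y = (R_P/R_Y)²(T_P/T_Y)⁴ = (0.290)²(1.555)⁴ = 0.4917.
F_P/F_Y = (L_P/L_Y)/(d_P/d_Y)² = 0.4917/(0.500)² = 1.967.

1.97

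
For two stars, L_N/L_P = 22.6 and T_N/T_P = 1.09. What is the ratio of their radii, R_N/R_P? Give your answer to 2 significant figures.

L ∝ R²T⁴ gives R ∝ √L / T², so
R_N/R_P = √(22.6) / (1.09)² = 4.754 / 1.188 = 4.001.

4.0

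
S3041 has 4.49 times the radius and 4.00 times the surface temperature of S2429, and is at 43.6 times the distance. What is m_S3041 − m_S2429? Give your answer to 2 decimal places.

L_S3041/L_S2429 = (4.49)²(4.00)⁴ = 5161.
F_S3041/F_S2429 = (L_S3041/L_S2429)/(d_S3041/d_S2429)² = 5161/1901 = 2.715.
m_S3041 − m_S2429 = −2.5 log₁₀(2.715) = -1.08.

-1.08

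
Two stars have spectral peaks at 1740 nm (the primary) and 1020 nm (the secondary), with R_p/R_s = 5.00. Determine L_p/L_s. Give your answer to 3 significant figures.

2.95

Wien's law gives T ∝ 1/λ_max, so T_p/T_s = λ_s/λ_p = 1020/1740 = 0.5862.
Then L ∝ R²T⁴ gives L_p/L_s = (5.00)² × (0.5862)⁴ = 25.00 × 0.1181 = 2.952.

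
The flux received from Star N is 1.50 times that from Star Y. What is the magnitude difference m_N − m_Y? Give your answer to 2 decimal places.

-0.44

m_N − m_Y = −2.5 log₁₀(F_N/F_Y) = −2.5 log₁₀(1.50) = −2.5 × (0.176) = -0.440.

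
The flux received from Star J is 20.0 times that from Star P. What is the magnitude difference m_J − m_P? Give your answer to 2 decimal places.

m_J − m_P = −2.5 log₁₀(F_J/F_P) = −2.5 log₁₀(20.0) = −2.5 × (1.301) = -3.253.

-3.25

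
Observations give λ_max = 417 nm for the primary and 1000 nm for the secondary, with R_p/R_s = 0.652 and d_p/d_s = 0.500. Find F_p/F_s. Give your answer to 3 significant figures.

56.2

Wien's law: T_p/T_s = λ_s/λ_p = 1000/417 = 2.398.
L_p/L_s = (R_p/R_s)²(T_p/T_s)⁴ = (0.652)²(2.398)⁴ = 14.06.
F_p/F_s = (L_p/L_s)/(d_p/d_s)² = 14.06/(0.500)² = 56.24.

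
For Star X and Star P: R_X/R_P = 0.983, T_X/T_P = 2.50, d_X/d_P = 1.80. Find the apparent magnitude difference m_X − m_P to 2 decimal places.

-2.67

L_X/L_P = (0.983)²(2.50)⁴ = 37.75.
F_X/F_P = (L_X/L_P)/(d_X/d_P)² = 37.75/3.240 = 11.65.
m_X − m_P = −2.5 log₁₀(11.65) = -2.67.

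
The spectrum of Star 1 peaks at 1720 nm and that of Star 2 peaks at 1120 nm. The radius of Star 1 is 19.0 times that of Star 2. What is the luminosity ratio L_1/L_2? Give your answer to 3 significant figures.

Wien's law gives T ∝ 1/λ_max, so T_1/T_2 = λ_2/λ_1 = 1120/1720 = 0.6512.
Then L ∝ R²T⁴ gives L_1/L_2 = (19.0)² × (0.6512)⁴ = 361.0 × 0.1798 = 64.90.

64.9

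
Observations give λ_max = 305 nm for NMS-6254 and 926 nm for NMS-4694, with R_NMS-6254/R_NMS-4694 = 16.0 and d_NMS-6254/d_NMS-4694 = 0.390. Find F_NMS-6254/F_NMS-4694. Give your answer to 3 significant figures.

1.43×10^5

Wien's law: T_NMS-6254/T_NMS-4694 = λ_NMS-4694/λ_NMS-6254 = 926/305 = 3.036.
L_NMS-6254/L_NMS-4694 = (R_NMS-6254/R_NMS-4694)²(T_NMS-6254/T_NMS-4694)⁴ = (16.0)²(3.036)⁴ = 2.175×10^4.
F_NMS-6254/F_NMS-4694 = (L_NMS-6254/L_NMS-4694)/(d_NMS-6254/d_NMS-4694)² = 2.175×10^4/(0.390)² = 1.430×10^5.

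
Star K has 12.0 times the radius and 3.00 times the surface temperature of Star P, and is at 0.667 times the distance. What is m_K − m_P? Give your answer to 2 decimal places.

-11.05

L_K/L_P = (12.0)²(3.00)⁴ = 1.166×10^4.
F_K/F_P = (L_K/L_P)/(d_K/d_P)² = 1.166×10^4/0.4449 = 2.622×10^4.
m_K − m_P = −2.5 log₁₀(2.622×10^4) = -11.05.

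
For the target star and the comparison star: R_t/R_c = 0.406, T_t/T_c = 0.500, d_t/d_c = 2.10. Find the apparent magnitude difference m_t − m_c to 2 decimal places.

L_t/L_c = (0.406)²(0.500)⁴ = 0.01030.
F_t/F_c = (L_t/L_c)/(d_t/d_c)² = 0.01030/4.410 = 0.002336.
m_t − m_c = −2.5 log₁₀(0.002336) = 6.58.

6.58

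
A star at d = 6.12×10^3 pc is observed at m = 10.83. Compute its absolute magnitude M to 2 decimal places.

M = m − 5 log₁₀(d/10 pc) = 10.83 − 5 log₁₀(6.12×10^3/10)
  = 10.83 − 5 × 2.787 = 10.83 − 13.93 = -3.10.

-3.10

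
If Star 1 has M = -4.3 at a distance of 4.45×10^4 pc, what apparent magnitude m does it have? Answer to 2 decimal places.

m = M + 5 log₁₀(d/10 pc) = -4.3 + 5 log₁₀(4.45×10^4/10)
  = -4.3 + 5 × 3.648 = -4.3 + 18.24 = 13.94.

13.94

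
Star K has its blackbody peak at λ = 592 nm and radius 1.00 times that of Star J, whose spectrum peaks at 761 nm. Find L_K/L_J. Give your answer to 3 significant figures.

2.73

Wien's law gives T ∝ 1/λ_max, so T_K/T_J = λ_J/λ_K = 761/592 = 1.285.
Then L ∝ R²T⁴ gives L_K/L_J = (1.00)² × (1.285)⁴ = 1.000 × 2.731 = 2.731.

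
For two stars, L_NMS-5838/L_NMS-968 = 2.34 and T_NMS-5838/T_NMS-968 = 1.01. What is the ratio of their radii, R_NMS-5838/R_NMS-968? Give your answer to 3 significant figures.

1.50

L ∝ R²T⁴ gives R ∝ √L / T², so
R_NMS-5838/R_NMS-968 = √(2.34) / (1.01)² = 1.530 / 1.020 = 1.500.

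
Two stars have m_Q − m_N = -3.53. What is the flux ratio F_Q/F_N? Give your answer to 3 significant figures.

F_Q/F_N = 10^(−(m_Q − m_N)/2.5) = 10^(3.53/2.5) = 10^1.412 = 25.82.

25.8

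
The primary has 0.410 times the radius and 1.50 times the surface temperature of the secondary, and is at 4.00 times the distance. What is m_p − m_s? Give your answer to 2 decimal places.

L_p/L_s = (0.410)²(1.50)⁴ = 0.8510.
F_p/F_s = (L_p/L_s)/(d_p/d_s)² = 0.8510/16.00 = 0.05319.
m_p − m_s = −2.5 log₁₀(0.05319) = 3.19.

3.19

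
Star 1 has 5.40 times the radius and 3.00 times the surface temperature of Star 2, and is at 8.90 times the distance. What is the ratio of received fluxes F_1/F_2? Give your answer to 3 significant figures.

L_1/L_2 = (R_1/R_2)²(T_1/T_2)⁴ = (5.40)² × (3.00)⁴ = 2362.
F_1/F_2 = (L_1/L_2)/(d_1/d_2)² = 2362 / (8.90)² = 29.82.

29.8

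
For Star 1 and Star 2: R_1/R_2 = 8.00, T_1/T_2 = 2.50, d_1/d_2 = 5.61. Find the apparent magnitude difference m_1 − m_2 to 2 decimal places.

L_1/L_2 = (8.00)²(2.50)⁴ = 2500.
F_1/F_2 = (L_1/L_2)/(d_1/d_2)² = 2500/31.47 = 79.44.
m_1 − m_2 = −2.5 log₁₀(79.44) = -4.75.

-4.75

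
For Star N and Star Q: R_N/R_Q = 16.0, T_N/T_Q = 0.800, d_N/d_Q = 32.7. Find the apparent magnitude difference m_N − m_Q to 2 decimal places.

L_N/L_Q = (16.0)²(0.800)⁴ = 104.9.
F_N/F_Q = (L_N/L_Q)/(d_N/d_Q)² = 104.9/1069 = 0.09806.
m_N − m_Q = −2.5 log₁₀(0.09806) = 2.52.

2.52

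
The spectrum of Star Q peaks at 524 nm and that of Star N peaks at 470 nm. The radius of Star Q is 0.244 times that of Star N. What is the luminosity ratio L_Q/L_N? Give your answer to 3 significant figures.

Wien's law gives T ∝ 1/λ_max, so T_Q/T_N = λ_N/λ_Q = 470/524 = 0.8969.
Then L ∝ R²T⁴ gives L_Q/L_N = (0.244)² × (0.8969)⁴ = 0.05954 × 0.6472 = 0.03853.

0.0385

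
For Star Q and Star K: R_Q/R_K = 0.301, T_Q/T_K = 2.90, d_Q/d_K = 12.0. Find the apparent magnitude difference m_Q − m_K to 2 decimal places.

L_Q/L_K = (0.301)²(2.90)⁴ = 6.408.
F_Q/F_K = (L_Q/L_K)/(d_Q/d_K)² = 6.408/144.0 = 0.04450.
m_Q − m_K = −2.5 log₁₀(0.04450) = 3.38.

3.38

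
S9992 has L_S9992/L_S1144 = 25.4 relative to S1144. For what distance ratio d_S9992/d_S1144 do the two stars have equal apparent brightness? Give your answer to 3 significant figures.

Equal flux requires L_S9992/d_S9992² = L_S1144/d_S1144², so d_S9992/d_S1144 = √(L_S9992/L_S1144)
= √(25.4) = 5.040.

5.04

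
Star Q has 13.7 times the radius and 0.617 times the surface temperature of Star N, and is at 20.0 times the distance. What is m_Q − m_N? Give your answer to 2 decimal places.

2.92

L_Q/L_N = (13.7)²(0.617)⁴ = 27.20.
F_Q/F_N = (L_Q/L_N)/(d_Q/d_N)² = 27.20/400.0 = 0.06800.
m_Q − m_N = −2.5 log₁₀(0.06800) = 2.92.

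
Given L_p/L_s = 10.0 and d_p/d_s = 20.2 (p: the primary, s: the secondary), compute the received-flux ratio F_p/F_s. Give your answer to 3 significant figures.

F = L/(4πd²), so F_p/F_s = (L_p/L_s) / (d_p/d_s)²
= 10.0 / (20.2)² = 10.0 / 408.0 = 0.02451.

0.0245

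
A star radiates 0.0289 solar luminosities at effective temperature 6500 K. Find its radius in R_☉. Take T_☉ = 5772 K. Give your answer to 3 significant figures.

R/R_☉ = √(L/L_☉) / (T/T_☉)² = √(0.0289) / (1.126)²
       = 0.1700 / 1.268 = 0.1341.

0.134 R_☉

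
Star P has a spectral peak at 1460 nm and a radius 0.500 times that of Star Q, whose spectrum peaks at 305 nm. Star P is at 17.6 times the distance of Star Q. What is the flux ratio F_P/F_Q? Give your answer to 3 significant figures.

1.54×10^-6

Wien's law: T_P/T_Q = λ_Q/λ_P = 305/1460 = 0.2089.
L_P/L_Q = (R_P/R_Q)²(T_P/T_Q)⁴ = (0.500)²(0.2089)⁴ = 4.761×10^-4.
F_P/F_Q = (L_P/L_Q)/(d_P/d_Q)² = 4.761×10^-4/(17.6)² = 1.537×10^-6.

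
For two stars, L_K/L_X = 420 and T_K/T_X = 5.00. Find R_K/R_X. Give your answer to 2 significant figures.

0.82

L ∝ R²T⁴ gives R ∝ √L / T², so
R_K/R_X = √(420) / (5.00)² = 20.49 / 25.00 = 0.8198.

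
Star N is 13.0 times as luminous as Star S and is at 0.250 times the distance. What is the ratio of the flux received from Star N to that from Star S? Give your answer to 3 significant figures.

208

F = L/(4πd²), so F_N/F_S = (L_N/L_S) / (d_N/d_S)²
= 13.0 / (0.250)² = 13.0 / 0.06250 = 208.0.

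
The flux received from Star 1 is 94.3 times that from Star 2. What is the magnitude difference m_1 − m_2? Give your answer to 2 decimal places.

-4.94

m_1 − m_2 = −2.5 log₁₀(F_1/F_2) = −2.5 log₁₀(94.3) = −2.5 × (1.975) = -4.936.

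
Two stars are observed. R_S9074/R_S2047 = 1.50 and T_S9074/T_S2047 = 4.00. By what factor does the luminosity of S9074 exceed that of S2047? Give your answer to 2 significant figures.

From the Stefan–Boltzmann law, L ∝ R²T⁴, so
L_S9074/L_S2047 = (R_S9074/R_S2047)² (T_S9074/T_S2047)⁴ = (1.50)² × (4.00)⁴ = 2.250 × 256.0 = 576.0.

5.8×10^2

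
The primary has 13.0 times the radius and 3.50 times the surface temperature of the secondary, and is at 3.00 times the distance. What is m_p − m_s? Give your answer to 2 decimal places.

-8.62

L_p/L_s = (13.0)²(3.50)⁴ = 2.536×10^4.
F_p/F_s = (L_p/L_s)/(d_p/d_s)² = 2.536×10^4/9.000 = 2818.
m_p − m_s = −2.5 log₁₀(2818) = -8.62.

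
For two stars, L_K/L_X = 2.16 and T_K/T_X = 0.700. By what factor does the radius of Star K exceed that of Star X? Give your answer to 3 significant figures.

3.00

L ∝ R²T⁴ gives R ∝ √L / T², so
R_K/R_X = √(2.16) / (0.700)² = 1.470 / 0.4900 = 2.999.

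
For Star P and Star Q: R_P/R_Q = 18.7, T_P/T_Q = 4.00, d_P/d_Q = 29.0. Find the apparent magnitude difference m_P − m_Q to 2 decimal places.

-5.07

L_P/L_Q = (18.7)²(4.00)⁴ = 8.952×10^4.
F_P/F_Q = (L_P/L_Q)/(d_P/d_Q)² = 8.952×10^4/841.0 = 106.4.
m_P − m_Q = −2.5 log₁₀(106.4) = -5.07.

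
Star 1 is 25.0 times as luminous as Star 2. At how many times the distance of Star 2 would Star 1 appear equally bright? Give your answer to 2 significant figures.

Equal flux requires L_1/d_1² = L_2/d_2², so d_1/d_2 = √(L_1/L_2)
= √(25.0) = 5.000.

5.0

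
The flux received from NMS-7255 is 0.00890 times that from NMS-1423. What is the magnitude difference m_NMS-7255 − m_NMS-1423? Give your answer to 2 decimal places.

5.13

m_NMS-7255 − m_NMS-1423 = −2.5 log₁₀(F_NMS-7255/F_NMS-1423) = −2.5 log₁₀(0.00890) = −2.5 × (-2.051) = 5.127.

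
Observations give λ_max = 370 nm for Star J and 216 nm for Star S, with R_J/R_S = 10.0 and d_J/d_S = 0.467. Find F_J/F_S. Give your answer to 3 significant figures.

53.3

Wien's law: T_J/T_S = λ_S/λ_J = 216/370 = 0.5838.
L_J/L_S = (R_J/R_S)²(T_J/T_S)⁴ = (10.0)²(0.5838)⁴ = 11.61.
F_J/F_S = (L_J/L_S)/(d_J/d_S)² = 11.61/(0.467)² = 53.26.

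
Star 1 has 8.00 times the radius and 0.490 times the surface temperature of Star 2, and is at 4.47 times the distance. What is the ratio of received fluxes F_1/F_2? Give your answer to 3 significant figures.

0.185

L_1/L_2 = (R_1/R_2)²(T_1/T_2)⁴ = (8.00)² × (0.490)⁴ = 3.689.
F_1/F_2 = (L_1/L_2)/(d_1/d_2)² = 3.689 / (4.47)² = 0.1846.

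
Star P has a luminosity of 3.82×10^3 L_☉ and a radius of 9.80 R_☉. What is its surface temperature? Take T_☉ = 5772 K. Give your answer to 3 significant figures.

1.45×10^4 K

T/T_☉ = (L/L_☉)^(1/4) / (R/R_☉)^(1/2)
T = 5772 × (3.82×10^3)^(1/4) / √(9.80) = 5772 × 7.862 / 3.130 = 1.450×10^4 K.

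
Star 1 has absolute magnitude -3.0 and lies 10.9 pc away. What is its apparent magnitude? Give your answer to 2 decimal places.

m = M + 5 log₁₀(d/10 pc) = -3.0 + 5 log₁₀(10.9/10)
  = -3.0 + 5 × 0.037 = -3.0 + 0.19 = -2.81.

-2.81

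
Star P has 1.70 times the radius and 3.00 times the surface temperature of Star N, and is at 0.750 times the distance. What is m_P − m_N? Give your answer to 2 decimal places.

-6.55

L_P/L_N = (1.70)²(3.00)⁴ = 234.1.
F_P/F_N = (L_P/L_N)/(d_P/d_N)² = 234.1/0.5625 = 416.2.
m_P − m_N = −2.5 log₁₀(416.2) = -6.55.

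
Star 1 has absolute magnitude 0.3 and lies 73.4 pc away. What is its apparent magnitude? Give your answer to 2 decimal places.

m = M + 5 log₁₀(d/10 pc) = 0.3 + 5 log₁₀(73.4/10)
  = 0.3 + 5 × 0.866 = 0.3 + 4.33 = 4.63.

4.63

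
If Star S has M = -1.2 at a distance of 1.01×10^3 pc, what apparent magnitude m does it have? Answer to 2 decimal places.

m = M + 5 log₁₀(d/10 pc) = -1.2 + 5 log₁₀(1.01×10^3/10)
  = -1.2 + 5 × 2.004 = -1.2 + 10.02 = 8.82.

8.82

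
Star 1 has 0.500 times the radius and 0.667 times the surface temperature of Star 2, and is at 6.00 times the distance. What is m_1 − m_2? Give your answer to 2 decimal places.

L_1/L_2 = (0.500)²(0.667)⁴ = 0.04948.
F_1/F_2 = (L_1/L_2)/(d_1/d_2)² = 0.04948/36.00 = 0.001374.
m_1 − m_2 = −2.5 log₁₀(0.001374) = 7.15.

7.15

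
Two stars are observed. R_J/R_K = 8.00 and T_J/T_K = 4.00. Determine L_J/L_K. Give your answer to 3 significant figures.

From the Stefan–Boltzmann law, L ∝ R²T⁴, so
L_J/L_K = (R_J/R_K)² (T_J/T_K)⁴ = (8.00)² × (4.00)⁴ = 64.00 × 256.0 = 1.638×10^4.

1.64×10^4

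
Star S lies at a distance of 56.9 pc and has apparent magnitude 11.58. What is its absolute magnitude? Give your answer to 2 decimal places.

M = m − 5 log₁₀(d/10 pc) = 11.58 − 5 log₁₀(56.9/10)
  = 11.58 − 5 × 0.755 = 11.58 − 3.78 = 7.80.

7.80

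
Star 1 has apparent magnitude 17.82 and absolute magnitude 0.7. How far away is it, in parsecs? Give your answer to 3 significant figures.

m − M = 5 log₁₀(d/10 pc)
17.82 − (0.7) = 17.12 = 5 log₁₀(d/10)
d = 10 × 10^(17.12/5) = 10 × 10^3.424 = 2.655×10^4 pc.

2.65×10^4 pc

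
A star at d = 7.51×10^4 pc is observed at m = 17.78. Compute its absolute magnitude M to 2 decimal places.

M = m − 5 log₁₀(d/10 pc) = 17.78 − 5 log₁₀(7.51×10^4/10)
  = 17.78 − 5 × 3.876 = 17.78 − 19.38 = -1.60.

-1.60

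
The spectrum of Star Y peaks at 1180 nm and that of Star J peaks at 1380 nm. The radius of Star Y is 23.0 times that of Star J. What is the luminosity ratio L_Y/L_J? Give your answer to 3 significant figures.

990

Wien's law gives T ∝ 1/λ_max, so T_Y/T_J = λ_J/λ_Y = 1380/1180 = 1.169.
Then L ∝ R²T⁴ gives L_Y/L_J = (23.0)² × (1.169)⁴ = 529.0 × 1.871 = 989.6.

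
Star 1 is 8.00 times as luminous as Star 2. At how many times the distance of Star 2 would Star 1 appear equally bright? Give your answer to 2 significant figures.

2.8

Equal flux requires L_1/d_1² = L_2/d_2², so d_1/d_2 = √(L_1/L_2)
= √(8.00) = 2.828.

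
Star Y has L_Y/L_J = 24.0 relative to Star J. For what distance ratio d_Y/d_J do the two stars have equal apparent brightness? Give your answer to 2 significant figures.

4.9

Equal flux requires L_Y/d_Y² = L_J/d_J², so d_Y/d_J = √(L_Y/L_J)
= √(24.0) = 4.899.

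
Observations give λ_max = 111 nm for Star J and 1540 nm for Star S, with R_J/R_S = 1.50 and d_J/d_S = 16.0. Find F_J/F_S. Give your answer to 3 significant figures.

Wien's law: T_J/T_S = λ_S/λ_J = 1540/111 = 13.87.
L_J/L_S = (R_J/R_S)²(T_J/T_S)⁴ = (1.50)²(13.87)⁴ = 8.336×10^4.
F_J/F_S = (L_J/L_S)/(d_J/d_S)² = 8.336×10^4/(16.0)² = 325.6.

326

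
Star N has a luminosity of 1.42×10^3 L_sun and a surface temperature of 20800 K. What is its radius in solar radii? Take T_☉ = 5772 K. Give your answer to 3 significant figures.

2.90 solar radii

R/R_☉ = √(L/L_☉) / (T/T_☉)² = √(1.42×10^3) / (3.604)²
       = 37.68 / 12.99 = 2.902.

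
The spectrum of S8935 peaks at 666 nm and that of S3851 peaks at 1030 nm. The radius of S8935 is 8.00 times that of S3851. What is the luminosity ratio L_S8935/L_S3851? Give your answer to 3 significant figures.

366

Wien's law gives T ∝ 1/λ_max, so T_S8935/T_S3851 = λ_S3851/λ_S8935 = 1030/666 = 1.547.
Then L ∝ R²T⁴ gives L_S8935/L_S3851 = (8.00)² × (1.547)⁴ = 64.00 × 5.721 = 366.1.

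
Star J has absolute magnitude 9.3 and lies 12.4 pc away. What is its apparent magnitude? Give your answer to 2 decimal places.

9.77

m = M + 5 log₁₀(d/10 pc) = 9.3 + 5 log₁₀(12.4/10)
  = 9.3 + 5 × 0.093 = 9.3 + 0.47 = 9.77.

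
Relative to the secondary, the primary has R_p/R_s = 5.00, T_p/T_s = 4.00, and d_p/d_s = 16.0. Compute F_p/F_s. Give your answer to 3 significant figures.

L_p/L_s = (R_p/R_s)²(T_p/T_s)⁴ = (5.00)² × (4.00)⁴ = 6400.
F_p/F_s = (L_p/L_s)/(d_p/d_s)² = 6400 / (16.0)² = 25.00.

25.0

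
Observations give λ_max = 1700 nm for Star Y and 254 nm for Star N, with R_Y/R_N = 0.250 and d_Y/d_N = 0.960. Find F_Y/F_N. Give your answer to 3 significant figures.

3.38×10^-5

Wien's law: T_Y/T_N = λ_N/λ_Y = 254/1700 = 0.1494.
L_Y/L_N = (R_Y/R_N)²(T_Y/T_N)⁴ = (0.250)²(0.1494)⁴ = 3.115×10^-5.
F_Y/F_N = (L_Y/L_N)/(d_Y/d_N)² = 3.115×10^-5/(0.960)² = 3.380×10^-5.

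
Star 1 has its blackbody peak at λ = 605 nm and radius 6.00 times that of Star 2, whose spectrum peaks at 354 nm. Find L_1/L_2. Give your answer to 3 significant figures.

4.22

Wien's law gives T ∝ 1/λ_max, so T_1/T_2 = λ_2/λ_1 = 354/605 = 0.5851.
Then L ∝ R²T⁴ gives L_1/L_2 = (6.00)² × (0.5851)⁴ = 36.00 × 0.1172 = 4.220.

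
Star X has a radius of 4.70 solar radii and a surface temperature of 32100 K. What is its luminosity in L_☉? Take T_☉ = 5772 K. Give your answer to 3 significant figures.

2.11×10^4 L_☉

L/L_☉ = (R/R_☉)² (T/T_☉)⁴ = (4.70)² × (32100/5772)⁴
       = 22.09 × (5.561)⁴ = 22.09 × 956.6 = 2.113×10^4.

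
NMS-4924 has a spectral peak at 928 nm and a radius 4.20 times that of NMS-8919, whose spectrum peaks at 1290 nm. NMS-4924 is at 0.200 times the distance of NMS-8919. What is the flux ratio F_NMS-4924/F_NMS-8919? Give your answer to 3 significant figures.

Wien's law: T_NMS-4924/T_NMS-8919 = λ_NMS-8919/λ_NMS-4924 = 1290/928 = 1.390.
L_NMS-4924/L_NMS-8919 = (R_NMS-4924/R_NMS-8919)²(T_NMS-4924/T_NMS-8919)⁴ = (4.20)²(1.390)⁴ = 65.87.
F_NMS-4924/F_NMS-8919 = (L_NMS-4924/L_NMS-8919)/(d_NMS-4924/d_NMS-8919)² = 65.87/(0.200)² = 1647.

1.65×10^3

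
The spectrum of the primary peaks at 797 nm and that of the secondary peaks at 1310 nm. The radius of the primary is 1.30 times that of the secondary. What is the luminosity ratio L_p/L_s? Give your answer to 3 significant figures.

12.3

Wien's law gives T ∝ 1/λ_max, so T_p/T_s = λ_s/λ_p = 1310/797 = 1.644.
Then L ∝ R²T⁴ gives L_p/L_s = (1.30)² × (1.644)⁴ = 1.690 × 7.299 = 12.33.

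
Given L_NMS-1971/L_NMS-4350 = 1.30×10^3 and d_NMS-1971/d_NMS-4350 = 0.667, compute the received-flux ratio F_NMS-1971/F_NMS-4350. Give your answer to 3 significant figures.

F = L/(4πd²), so F_NMS-1971/F_NMS-4350 = (L_NMS-1971/L_NMS-4350) / (d_NMS-1971/d_NMS-4350)²
= 1.30×10^3 / (0.667)² = 1.30×10^3 / 0.4449 = 2922.

2.92×10^3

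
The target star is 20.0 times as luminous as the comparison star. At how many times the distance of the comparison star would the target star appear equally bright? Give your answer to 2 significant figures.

Equal flux requires L_t/d_t² = L_c/d_c², so d_t/d_c = √(L_t/L_c)
= √(20.0) = 4.472.

4.5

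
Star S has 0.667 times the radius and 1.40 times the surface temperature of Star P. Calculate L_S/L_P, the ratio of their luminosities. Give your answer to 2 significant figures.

1.7

From the Stefan–Boltzmann law, L ∝ R²T⁴, so
L_S/L_P = (R_S/R_P)² (T_S/T_P)⁴ = (0.667)² × (1.40)⁴ = 0.4449 × 3.842 = 1.709.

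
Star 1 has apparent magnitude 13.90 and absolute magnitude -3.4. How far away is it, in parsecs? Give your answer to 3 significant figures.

2.88×10^4 pc

m − M = 5 log₁₀(d/10 pc)
13.90 − (-3.4) = 17.30 = 5 log₁₀(d/10)
d = 10 × 10^(17.30/5) = 10 × 10^3.460 = 2.884×10^4 pc.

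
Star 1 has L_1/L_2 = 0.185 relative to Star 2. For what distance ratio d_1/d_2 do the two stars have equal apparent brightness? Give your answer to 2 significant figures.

0.43

Equal flux requires L_1/d_1² = L_2/d_2², so d_1/d_2 = √(L_1/L_2)
= √(0.185) = 0.4301.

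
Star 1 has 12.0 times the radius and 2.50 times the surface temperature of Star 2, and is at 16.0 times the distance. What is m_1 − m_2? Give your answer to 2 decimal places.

L_1/L_2 = (12.0)²(2.50)⁴ = 5625.
F_1/F_2 = (L_1/L_2)/(d_1/d_2)² = 5625/256.0 = 21.97.
m_1 − m_2 = −2.5 log₁₀(21.97) = -3.35.

-3.35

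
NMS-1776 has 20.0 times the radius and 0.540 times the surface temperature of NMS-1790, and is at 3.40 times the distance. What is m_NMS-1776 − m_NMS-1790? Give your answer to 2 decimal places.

L_NMS-1776/L_NMS-1790 = (20.0)²(0.540)⁴ = 34.01.
F_NMS-1776/F_NMS-1790 = (L_NMS-1776/L_NMS-1790)/(d_NMS-1776/d_NMS-1790)² = 34.01/11.56 = 2.942.
m_NMS-1776 − m_NMS-1790 = −2.5 log₁₀(2.942) = -1.17.

-1.17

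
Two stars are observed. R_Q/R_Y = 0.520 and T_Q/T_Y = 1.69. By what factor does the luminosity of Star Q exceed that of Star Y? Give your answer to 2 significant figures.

2.2

From the Stefan–Boltzmann law, L ∝ R²T⁴, so
L_Q/L_Y = (R_Q/R_Y)² (T_Q/T_Y)⁴ = (0.520)² × (1.69)⁴ = 0.2704 × 8.157 = 2.206.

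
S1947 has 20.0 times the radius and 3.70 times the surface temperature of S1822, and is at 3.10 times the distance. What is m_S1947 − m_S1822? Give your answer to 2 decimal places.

L_S1947/L_S1822 = (20.0)²(3.70)⁴ = 7.497×10^4.
F_S1947/F_S1822 = (L_S1947/L_S1822)/(d_S1947/d_S1822)² = 7.497×10^4/9.610 = 7801.
m_S1947 − m_S1822 = −2.5 log₁₀(7801) = -9.73.

-9.73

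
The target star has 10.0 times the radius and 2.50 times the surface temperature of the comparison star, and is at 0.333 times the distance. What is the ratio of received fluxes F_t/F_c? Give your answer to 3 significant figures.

L_t/L_c = (R_t/R_c)²(T_t/T_c)⁴ = (10.0)² × (2.50)⁴ = 3906.
F_t/F_c = (L_t/L_c)/(d_t/d_c)² = 3906 / (0.333)² = 3.523×10^4.

3.52×10^4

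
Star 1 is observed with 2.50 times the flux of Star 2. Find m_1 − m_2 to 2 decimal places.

-0.99

m_1 − m_2 = −2.5 log₁₀(F_1/F_2) = −2.5 log₁₀(2.50) = −2.5 × (0.398) = -0.995.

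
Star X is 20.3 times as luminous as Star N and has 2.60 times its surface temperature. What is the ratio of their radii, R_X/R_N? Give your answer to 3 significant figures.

L ∝ R²T⁴ gives R ∝ √L / T², so
R_X/R_N = √(20.3) / (2.60)² = 4.506 / 6.760 = 0.6665.

0.667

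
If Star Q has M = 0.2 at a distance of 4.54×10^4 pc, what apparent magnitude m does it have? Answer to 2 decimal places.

m = M + 5 log₁₀(d/10 pc) = 0.2 + 5 log₁₀(4.54×10^4/10)
  = 0.2 + 5 × 3.657 = 0.2 + 18.29 = 18.49.

18.49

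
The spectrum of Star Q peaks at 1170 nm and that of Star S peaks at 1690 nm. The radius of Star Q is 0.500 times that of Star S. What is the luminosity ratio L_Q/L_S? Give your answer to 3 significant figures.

1.09

Wien's law gives T ∝ 1/λ_max, so T_Q/T_S = λ_S/λ_Q = 1690/1170 = 1.444.
Then L ∝ R²T⁴ gives L_Q/L_S = (0.500)² × (1.444)⁴ = 0.2500 × 4.353 = 1.088.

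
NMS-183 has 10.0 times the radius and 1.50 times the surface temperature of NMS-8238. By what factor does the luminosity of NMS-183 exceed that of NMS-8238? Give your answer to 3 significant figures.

506

From the Stefan–Boltzmann law, L ∝ R²T⁴, so
L_NMS-183/L_NMS-8238 = (R_NMS-183/R_NMS-8238)² (T_NMS-183/T_NMS-8238)⁴ = (10.0)² × (1.50)⁴ = 100.0 × 5.062 = 506.2.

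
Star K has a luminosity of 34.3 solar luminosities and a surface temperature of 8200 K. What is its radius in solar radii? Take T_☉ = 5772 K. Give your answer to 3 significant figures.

2.90 solar radii

R/R_☉ = √(L/L_☉) / (T/T_☉)² = √(34.3) / (1.421)²
       = 5.857 / 2.018 = 2.902.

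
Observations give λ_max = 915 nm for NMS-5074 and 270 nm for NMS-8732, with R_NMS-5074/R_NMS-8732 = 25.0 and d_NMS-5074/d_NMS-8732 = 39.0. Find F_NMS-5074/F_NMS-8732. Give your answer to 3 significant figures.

Wien's law: T_NMS-5074/T_NMS-8732 = λ_NMS-8732/λ_NMS-5074 = 270/915 = 0.2951.
L_NMS-5074/L_NMS-8732 = (R_NMS-5074/R_NMS-8732)²(T_NMS-5074/T_NMS-8732)⁴ = (25.0)²(0.2951)⁴ = 4.739.
F_NMS-5074/F_NMS-8732 = (L_NMS-5074/L_NMS-8732)/(d_NMS-5074/d_NMS-8732)² = 4.739/(39.0)² = 0.003115.

0.00312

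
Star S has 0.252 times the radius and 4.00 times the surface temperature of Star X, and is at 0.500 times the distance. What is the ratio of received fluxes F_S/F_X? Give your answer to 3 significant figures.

65.0

L_S/L_X = (R_S/R_X)²(T_S/T_X)⁴ = (0.252)² × (4.00)⁴ = 16.26.
F_S/F_X = (L_S/L_X)/(d_S/d_X)² = 16.26 / (0.500)² = 65.03.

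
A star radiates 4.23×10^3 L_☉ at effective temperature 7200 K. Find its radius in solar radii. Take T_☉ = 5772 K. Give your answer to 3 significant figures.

41.8 solar radii

R/R_☉ = √(L/L_☉) / (T/T_☉)² = √(4.23×10^3) / (1.247)²
       = 65.04 / 1.556 = 41.80.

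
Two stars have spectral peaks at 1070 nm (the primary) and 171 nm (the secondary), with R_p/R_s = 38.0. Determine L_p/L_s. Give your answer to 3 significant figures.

0.942

Wien's law gives T ∝ 1/λ_max, so T_p/T_s = λ_s/λ_p = 171/1070 = 0.1598.
Then L ∝ R²T⁴ gives L_p/L_s = (38.0)² × (0.1598)⁴ = 1444 × 6.523×10^-4 = 0.9419.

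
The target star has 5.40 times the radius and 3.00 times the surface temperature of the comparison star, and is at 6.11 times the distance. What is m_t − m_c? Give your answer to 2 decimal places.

L_t/L_c = (5.40)²(3.00)⁴ = 2362.
F_t/F_c = (L_t/L_c)/(d_t/d_c)² = 2362/37.33 = 63.27.
m_t − m_c = −2.5 log₁₀(63.27) = -4.50.

-4.50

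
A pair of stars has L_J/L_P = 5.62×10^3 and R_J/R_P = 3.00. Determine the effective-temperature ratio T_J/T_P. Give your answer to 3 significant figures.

L ∝ R²T⁴ gives T ∝ (L/R²)^(1/4), so
T_J/T_P = (5.62×10^3 / 3.00²)^(1/4) = (624.4)^(1/4) = 4.999.

5.00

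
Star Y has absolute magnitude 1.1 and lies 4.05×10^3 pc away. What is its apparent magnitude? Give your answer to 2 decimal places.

m = M + 5 log₁₀(d/10 pc) = 1.1 + 5 log₁₀(4.05×10^3/10)
  = 1.1 + 5 × 2.607 = 1.1 + 13.04 = 14.14.

14.14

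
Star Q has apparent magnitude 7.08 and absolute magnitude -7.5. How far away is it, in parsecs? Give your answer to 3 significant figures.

8.24×10^3 pc

m − M = 5 log₁₀(d/10 pc)
7.08 − (-7.5) = 14.58 = 5 log₁₀(d/10)
d = 10 × 10^(14.58/5) = 10 × 10^2.916 = 8241 pc.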